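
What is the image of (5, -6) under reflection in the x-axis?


Reflection across x-axis: (x, y) -> (x, -y)
(5, -6) -> (5, 6)

(5, 6)


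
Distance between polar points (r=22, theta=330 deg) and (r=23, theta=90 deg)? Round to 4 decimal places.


d = sqrt(r1^2 + r2^2 - 2*r1*r2*cos(t2-t1))
d = sqrt(22^2 + 23^2 - 2*22*23*cos(90-330)) = 38.9744

38.9744


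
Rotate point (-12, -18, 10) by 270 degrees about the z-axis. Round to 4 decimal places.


x' = -12*cos(270) - -18*sin(270) = -18
y' = -12*sin(270) + -18*cos(270) = 12
z' = 10

(-18, 12, 10)


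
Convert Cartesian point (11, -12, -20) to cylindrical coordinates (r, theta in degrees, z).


r = sqrt(11^2 + (-12)^2) = 16.2788
theta = atan2(-12, 11) = 312.5104 deg
z = -20

r = 16.2788, theta = 312.5104 deg, z = -20


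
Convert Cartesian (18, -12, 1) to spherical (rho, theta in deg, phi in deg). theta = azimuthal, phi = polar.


rho = sqrt(18^2 + (-12)^2 + 1^2) = 21.6564
theta = atan2(-12, 18) = 326.3099 deg
phi = acos(1/21.6564) = 87.3534 deg

rho = 21.6564, theta = 326.3099 deg, phi = 87.3534 deg


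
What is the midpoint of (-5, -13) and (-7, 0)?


Midpoint = ((-5+-7)/2, (-13+0)/2) = (-6, -6.5)

(-6, -6.5)


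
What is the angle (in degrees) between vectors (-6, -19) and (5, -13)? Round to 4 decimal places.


dot = -6*5 + -19*-13 = 217
|u| = 19.9249, |v| = 13.9284
cos(angle) = 0.7819
angle = 38.5631 degrees

38.5631 degrees


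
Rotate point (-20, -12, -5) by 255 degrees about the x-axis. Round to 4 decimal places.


x' = -20
y' = -12*cos(255) - -5*sin(255) = -1.7238
z' = -12*sin(255) + -5*cos(255) = 12.8852

(-20, -1.7238, 12.8852)


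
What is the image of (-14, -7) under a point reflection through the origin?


Reflection through origin: (x, y) -> (-x, -y)
(-14, -7) -> (14, 7)

(14, 7)


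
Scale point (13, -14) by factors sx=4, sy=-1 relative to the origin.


Scaling: (x*sx, y*sy) = (13*4, -14*-1) = (52, 14)

(52, 14)


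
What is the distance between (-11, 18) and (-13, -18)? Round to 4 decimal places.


d = sqrt((-13--11)^2 + (-18-18)^2) = 36.0555

36.0555


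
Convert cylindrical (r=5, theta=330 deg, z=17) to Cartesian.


x = 5 * cos(330) = 4.3301
y = 5 * sin(330) = -2.5
z = 17

(4.3301, -2.5, 17)


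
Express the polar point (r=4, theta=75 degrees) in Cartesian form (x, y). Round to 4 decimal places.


x = 4 * cos(75) = 1.0353
y = 4 * sin(75) = 3.8637

(1.0353, 3.8637)


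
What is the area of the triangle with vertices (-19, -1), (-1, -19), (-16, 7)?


Area = |x1(y2-y3) + x2(y3-y1) + x3(y1-y2)| / 2
= |-19*(-19-7) + -1*(7--1) + -16*(-1--19)| / 2
= 99

99


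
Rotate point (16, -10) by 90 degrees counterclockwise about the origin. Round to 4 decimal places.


x' = 16*cos(90) - -10*sin(90) = 10
y' = 16*sin(90) + -10*cos(90) = 16

(10, 16)


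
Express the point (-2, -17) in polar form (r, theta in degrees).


r = sqrt((-2)^2 + (-17)^2) = 17.1172
theta = atan2(-17, -2) = 263.2902 degrees

r = 17.1172, theta = 263.2902 degrees


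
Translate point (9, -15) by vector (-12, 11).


Translation: (x+dx, y+dy) = (9+-12, -15+11) = (-3, -4)

(-3, -4)


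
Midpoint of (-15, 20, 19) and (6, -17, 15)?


Midpoint = ((-15+6)/2, (20+-17)/2, (19+15)/2) = (-4.5, 1.5, 17)

(-4.5, 1.5, 17)


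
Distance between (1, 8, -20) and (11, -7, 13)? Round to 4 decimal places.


d = sqrt((11-1)^2 + (-7-8)^2 + (13--20)^2) = 37.6032

37.6032


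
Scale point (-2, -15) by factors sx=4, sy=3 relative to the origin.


Scaling: (x*sx, y*sy) = (-2*4, -15*3) = (-8, -45)

(-8, -45)


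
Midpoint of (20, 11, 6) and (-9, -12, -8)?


Midpoint = ((20+-9)/2, (11+-12)/2, (6+-8)/2) = (5.5, -0.5, -1)

(5.5, -0.5, -1)


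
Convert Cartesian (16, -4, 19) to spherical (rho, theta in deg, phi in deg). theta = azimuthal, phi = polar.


rho = sqrt(16^2 + (-4)^2 + 19^2) = 25.1595
theta = atan2(-4, 16) = 345.9638 deg
phi = acos(19/25.1595) = 40.9587 deg

rho = 25.1595, theta = 345.9638 deg, phi = 40.9587 deg


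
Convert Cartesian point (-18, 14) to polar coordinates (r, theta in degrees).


r = sqrt((-18)^2 + 14^2) = 22.8035
theta = atan2(14, -18) = 142.125 degrees

r = 22.8035, theta = 142.125 degrees


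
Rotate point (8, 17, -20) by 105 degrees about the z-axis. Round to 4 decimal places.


x' = 8*cos(105) - 17*sin(105) = -18.4913
y' = 8*sin(105) + 17*cos(105) = 3.3275
z' = -20

(-18.4913, 3.3275, -20)


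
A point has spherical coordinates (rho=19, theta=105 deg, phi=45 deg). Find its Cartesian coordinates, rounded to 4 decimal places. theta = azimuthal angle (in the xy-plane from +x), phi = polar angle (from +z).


x = 19 * sin(45) * cos(105) = -3.4772
y = 19 * sin(45) * sin(105) = 12.9772
z = 19 * cos(45) = 13.435

(-3.4772, 12.9772, 13.435)


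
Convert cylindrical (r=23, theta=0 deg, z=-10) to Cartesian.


x = 23 * cos(0) = 23
y = 23 * sin(0) = 0
z = -10

(23, 0, -10)


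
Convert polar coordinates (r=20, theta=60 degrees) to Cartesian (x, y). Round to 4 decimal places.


x = 20 * cos(60) = 10
y = 20 * sin(60) = 17.3205

(10, 17.3205)


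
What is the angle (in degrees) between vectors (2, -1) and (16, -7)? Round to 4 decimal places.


dot = 2*16 + -1*-7 = 39
|u| = 2.2361, |v| = 17.4642
cos(angle) = 0.9987
angle = 2.9357 degrees

2.9357 degrees


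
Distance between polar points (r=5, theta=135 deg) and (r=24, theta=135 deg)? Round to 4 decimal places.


d = sqrt(r1^2 + r2^2 - 2*r1*r2*cos(t2-t1))
d = sqrt(5^2 + 24^2 - 2*5*24*cos(135-135)) = 19

19


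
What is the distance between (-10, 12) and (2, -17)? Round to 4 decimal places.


d = sqrt((2--10)^2 + (-17-12)^2) = 31.3847

31.3847


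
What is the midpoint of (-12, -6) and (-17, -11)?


Midpoint = ((-12+-17)/2, (-6+-11)/2) = (-14.5, -8.5)

(-14.5, -8.5)


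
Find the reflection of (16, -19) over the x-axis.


Reflection across x-axis: (x, y) -> (x, -y)
(16, -19) -> (16, 19)

(16, 19)


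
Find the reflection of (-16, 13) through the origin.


Reflection through origin: (x, y) -> (-x, -y)
(-16, 13) -> (16, -13)

(16, -13)


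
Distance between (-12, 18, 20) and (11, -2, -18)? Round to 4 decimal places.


d = sqrt((11--12)^2 + (-2-18)^2 + (-18-20)^2) = 48.7134

48.7134


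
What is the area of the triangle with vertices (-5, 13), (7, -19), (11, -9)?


Area = |x1(y2-y3) + x2(y3-y1) + x3(y1-y2)| / 2
= |-5*(-19--9) + 7*(-9-13) + 11*(13--19)| / 2
= 124

124


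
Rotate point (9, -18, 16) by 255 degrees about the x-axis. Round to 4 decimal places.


x' = 9
y' = -18*cos(255) - 16*sin(255) = 20.1136
z' = -18*sin(255) + 16*cos(255) = 13.2456

(9, 20.1136, 13.2456)


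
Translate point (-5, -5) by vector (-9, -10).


Translation: (x+dx, y+dy) = (-5+-9, -5+-10) = (-14, -15)

(-14, -15)


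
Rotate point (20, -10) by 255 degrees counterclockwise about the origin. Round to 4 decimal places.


x' = 20*cos(255) - -10*sin(255) = -14.8356
y' = 20*sin(255) + -10*cos(255) = -16.7303

(-14.8356, -16.7303)


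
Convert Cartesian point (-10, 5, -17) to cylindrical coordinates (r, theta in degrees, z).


r = sqrt((-10)^2 + 5^2) = 11.1803
theta = atan2(5, -10) = 153.4349 deg
z = -17

r = 11.1803, theta = 153.4349 deg, z = -17


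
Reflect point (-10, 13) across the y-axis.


Reflection across y-axis: (x, y) -> (-x, y)
(-10, 13) -> (10, 13)

(10, 13)


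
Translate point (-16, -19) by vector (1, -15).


Translation: (x+dx, y+dy) = (-16+1, -19+-15) = (-15, -34)

(-15, -34)


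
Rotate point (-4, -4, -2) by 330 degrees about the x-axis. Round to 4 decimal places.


x' = -4
y' = -4*cos(330) - -2*sin(330) = -4.4641
z' = -4*sin(330) + -2*cos(330) = 0.2679

(-4, -4.4641, 0.2679)


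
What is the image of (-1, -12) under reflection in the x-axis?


Reflection across x-axis: (x, y) -> (x, -y)
(-1, -12) -> (-1, 12)

(-1, 12)


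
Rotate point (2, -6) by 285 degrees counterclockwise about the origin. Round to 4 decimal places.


x' = 2*cos(285) - -6*sin(285) = -5.2779
y' = 2*sin(285) + -6*cos(285) = -3.4848

(-5.2779, -3.4848)


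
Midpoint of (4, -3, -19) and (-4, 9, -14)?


Midpoint = ((4+-4)/2, (-3+9)/2, (-19+-14)/2) = (0, 3, -16.5)

(0, 3, -16.5)


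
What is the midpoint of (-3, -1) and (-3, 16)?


Midpoint = ((-3+-3)/2, (-1+16)/2) = (-3, 7.5)

(-3, 7.5)


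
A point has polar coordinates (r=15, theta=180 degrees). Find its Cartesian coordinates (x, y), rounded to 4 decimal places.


x = 15 * cos(180) = -15
y = 15 * sin(180) = 0

(-15, 0)


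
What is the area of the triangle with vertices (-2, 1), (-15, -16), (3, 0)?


Area = |x1(y2-y3) + x2(y3-y1) + x3(y1-y2)| / 2
= |-2*(-16-0) + -15*(0-1) + 3*(1--16)| / 2
= 49

49


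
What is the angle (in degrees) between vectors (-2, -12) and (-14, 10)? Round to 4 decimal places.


dot = -2*-14 + -12*10 = -92
|u| = 12.1655, |v| = 17.2047
cos(angle) = -0.4396
angle = 116.0754 degrees

116.0754 degrees


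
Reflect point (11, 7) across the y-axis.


Reflection across y-axis: (x, y) -> (-x, y)
(11, 7) -> (-11, 7)

(-11, 7)


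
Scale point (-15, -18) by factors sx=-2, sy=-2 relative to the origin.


Scaling: (x*sx, y*sy) = (-15*-2, -18*-2) = (30, 36)

(30, 36)


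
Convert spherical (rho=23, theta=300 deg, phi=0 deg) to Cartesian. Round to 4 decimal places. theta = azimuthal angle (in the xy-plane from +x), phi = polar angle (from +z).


x = 23 * sin(0) * cos(300) = 0
y = 23 * sin(0) * sin(300) = 0
z = 23 * cos(0) = 23

(0, 0, 23)


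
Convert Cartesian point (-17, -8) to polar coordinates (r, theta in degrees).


r = sqrt((-17)^2 + (-8)^2) = 18.7883
theta = atan2(-8, -17) = 205.2011 degrees

r = 18.7883, theta = 205.2011 degrees


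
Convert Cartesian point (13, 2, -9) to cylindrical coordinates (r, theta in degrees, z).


r = sqrt(13^2 + 2^2) = 13.1529
theta = atan2(2, 13) = 8.7462 deg
z = -9

r = 13.1529, theta = 8.7462 deg, z = -9


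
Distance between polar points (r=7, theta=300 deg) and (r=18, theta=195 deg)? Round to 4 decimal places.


d = sqrt(r1^2 + r2^2 - 2*r1*r2*cos(t2-t1))
d = sqrt(7^2 + 18^2 - 2*7*18*cos(195-300)) = 20.9338

20.9338


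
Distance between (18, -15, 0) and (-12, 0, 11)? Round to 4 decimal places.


d = sqrt((-12-18)^2 + (0--15)^2 + (11-0)^2) = 35.2987

35.2987


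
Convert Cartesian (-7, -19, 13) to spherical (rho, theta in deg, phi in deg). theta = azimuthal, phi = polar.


rho = sqrt((-7)^2 + (-19)^2 + 13^2) = 24.0624
theta = atan2(-19, -7) = 249.7751 deg
phi = acos(13/24.0624) = 57.2986 deg

rho = 24.0624, theta = 249.7751 deg, phi = 57.2986 deg


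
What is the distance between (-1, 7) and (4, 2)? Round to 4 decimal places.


d = sqrt((4--1)^2 + (2-7)^2) = 7.0711

7.0711


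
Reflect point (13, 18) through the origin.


Reflection through origin: (x, y) -> (-x, -y)
(13, 18) -> (-13, -18)

(-13, -18)


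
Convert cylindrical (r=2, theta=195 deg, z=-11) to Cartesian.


x = 2 * cos(195) = -1.9319
y = 2 * sin(195) = -0.5176
z = -11

(-1.9319, -0.5176, -11)


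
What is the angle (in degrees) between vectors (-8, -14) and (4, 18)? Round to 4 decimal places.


dot = -8*4 + -14*18 = -284
|u| = 16.1245, |v| = 18.4391
cos(angle) = -0.9552
angle = 162.7839 degrees

162.7839 degrees


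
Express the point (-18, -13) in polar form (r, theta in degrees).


r = sqrt((-18)^2 + (-13)^2) = 22.2036
theta = atan2(-13, -18) = 215.8377 degrees

r = 22.2036, theta = 215.8377 degrees


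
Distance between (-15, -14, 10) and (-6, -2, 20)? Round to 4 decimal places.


d = sqrt((-6--15)^2 + (-2--14)^2 + (20-10)^2) = 18.0278

18.0278


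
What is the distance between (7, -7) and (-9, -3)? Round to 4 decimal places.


d = sqrt((-9-7)^2 + (-3--7)^2) = 16.4924

16.4924


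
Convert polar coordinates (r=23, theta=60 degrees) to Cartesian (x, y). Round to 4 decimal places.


x = 23 * cos(60) = 11.5
y = 23 * sin(60) = 19.9186

(11.5, 19.9186)


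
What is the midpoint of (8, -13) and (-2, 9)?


Midpoint = ((8+-2)/2, (-13+9)/2) = (3, -2)

(3, -2)


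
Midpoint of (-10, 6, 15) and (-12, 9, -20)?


Midpoint = ((-10+-12)/2, (6+9)/2, (15+-20)/2) = (-11, 7.5, -2.5)

(-11, 7.5, -2.5)


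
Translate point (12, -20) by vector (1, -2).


Translation: (x+dx, y+dy) = (12+1, -20+-2) = (13, -22)

(13, -22)


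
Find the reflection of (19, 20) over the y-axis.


Reflection across y-axis: (x, y) -> (-x, y)
(19, 20) -> (-19, 20)

(-19, 20)


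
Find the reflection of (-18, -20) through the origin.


Reflection through origin: (x, y) -> (-x, -y)
(-18, -20) -> (18, 20)

(18, 20)


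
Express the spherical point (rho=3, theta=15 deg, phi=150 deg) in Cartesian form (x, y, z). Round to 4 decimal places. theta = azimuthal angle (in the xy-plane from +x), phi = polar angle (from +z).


x = 3 * sin(150) * cos(15) = 1.4489
y = 3 * sin(150) * sin(15) = 0.3882
z = 3 * cos(150) = -2.5981

(1.4489, 0.3882, -2.5981)


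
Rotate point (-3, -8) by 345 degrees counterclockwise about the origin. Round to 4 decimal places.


x' = -3*cos(345) - -8*sin(345) = -4.9683
y' = -3*sin(345) + -8*cos(345) = -6.9509

(-4.9683, -6.9509)


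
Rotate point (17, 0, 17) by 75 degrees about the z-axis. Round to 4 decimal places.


x' = 17*cos(75) - 0*sin(75) = 4.3999
y' = 17*sin(75) + 0*cos(75) = 16.4207
z' = 17

(4.3999, 16.4207, 17)


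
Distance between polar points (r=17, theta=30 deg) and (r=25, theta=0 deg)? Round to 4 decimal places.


d = sqrt(r1^2 + r2^2 - 2*r1*r2*cos(t2-t1))
d = sqrt(17^2 + 25^2 - 2*17*25*cos(0-30)) = 13.3371

13.3371


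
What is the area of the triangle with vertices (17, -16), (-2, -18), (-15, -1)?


Area = |x1(y2-y3) + x2(y3-y1) + x3(y1-y2)| / 2
= |17*(-18--1) + -2*(-1--16) + -15*(-16--18)| / 2
= 174.5

174.5


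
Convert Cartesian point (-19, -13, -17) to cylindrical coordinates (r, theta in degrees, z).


r = sqrt((-19)^2 + (-13)^2) = 23.0217
theta = atan2(-13, -19) = 214.3803 deg
z = -17

r = 23.0217, theta = 214.3803 deg, z = -17


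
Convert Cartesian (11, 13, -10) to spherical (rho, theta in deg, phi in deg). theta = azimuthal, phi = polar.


rho = sqrt(11^2 + 13^2 + (-10)^2) = 19.7484
theta = atan2(13, 11) = 49.7636 deg
phi = acos(-10/19.7484) = 120.4223 deg

rho = 19.7484, theta = 49.7636 deg, phi = 120.4223 deg


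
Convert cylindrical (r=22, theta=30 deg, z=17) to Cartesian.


x = 22 * cos(30) = 19.0526
y = 22 * sin(30) = 11
z = 17

(19.0526, 11, 17)


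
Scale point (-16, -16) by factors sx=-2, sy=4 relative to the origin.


Scaling: (x*sx, y*sy) = (-16*-2, -16*4) = (32, -64)

(32, -64)


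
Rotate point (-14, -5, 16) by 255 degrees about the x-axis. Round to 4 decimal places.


x' = -14
y' = -5*cos(255) - 16*sin(255) = 16.7489
z' = -5*sin(255) + 16*cos(255) = 0.6885

(-14, 16.7489, 0.6885)


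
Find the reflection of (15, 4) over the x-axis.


Reflection across x-axis: (x, y) -> (x, -y)
(15, 4) -> (15, -4)

(15, -4)


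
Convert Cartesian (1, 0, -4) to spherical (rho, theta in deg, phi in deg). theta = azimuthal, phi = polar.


rho = sqrt(1^2 + 0^2 + (-4)^2) = 4.1231
theta = atan2(0, 1) = 0 deg
phi = acos(-4/4.1231) = 165.9638 deg

rho = 4.1231, theta = 0 deg, phi = 165.9638 deg


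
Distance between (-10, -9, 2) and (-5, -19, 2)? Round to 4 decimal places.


d = sqrt((-5--10)^2 + (-19--9)^2 + (2-2)^2) = 11.1803

11.1803


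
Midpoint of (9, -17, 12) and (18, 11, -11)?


Midpoint = ((9+18)/2, (-17+11)/2, (12+-11)/2) = (13.5, -3, 0.5)

(13.5, -3, 0.5)


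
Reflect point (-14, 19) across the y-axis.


Reflection across y-axis: (x, y) -> (-x, y)
(-14, 19) -> (14, 19)

(14, 19)


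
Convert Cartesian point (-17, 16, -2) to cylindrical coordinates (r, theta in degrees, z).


r = sqrt((-17)^2 + 16^2) = 23.3452
theta = atan2(16, -17) = 136.7357 deg
z = -2

r = 23.3452, theta = 136.7357 deg, z = -2


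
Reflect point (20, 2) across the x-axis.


Reflection across x-axis: (x, y) -> (x, -y)
(20, 2) -> (20, -2)

(20, -2)


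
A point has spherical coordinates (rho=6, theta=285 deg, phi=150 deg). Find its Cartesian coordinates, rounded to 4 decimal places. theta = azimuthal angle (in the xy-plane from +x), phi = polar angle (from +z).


x = 6 * sin(150) * cos(285) = 0.7765
y = 6 * sin(150) * sin(285) = -2.8978
z = 6 * cos(150) = -5.1962

(0.7765, -2.8978, -5.1962)


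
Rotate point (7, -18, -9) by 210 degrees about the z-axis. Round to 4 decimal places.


x' = 7*cos(210) - -18*sin(210) = -15.0622
y' = 7*sin(210) + -18*cos(210) = 12.0885
z' = -9

(-15.0622, 12.0885, -9)


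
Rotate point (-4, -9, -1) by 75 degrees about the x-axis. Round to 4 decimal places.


x' = -4
y' = -9*cos(75) - -1*sin(75) = -1.3634
z' = -9*sin(75) + -1*cos(75) = -8.9522

(-4, -1.3634, -8.9522)


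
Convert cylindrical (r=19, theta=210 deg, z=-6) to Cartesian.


x = 19 * cos(210) = -16.4545
y = 19 * sin(210) = -9.5
z = -6

(-16.4545, -9.5, -6)


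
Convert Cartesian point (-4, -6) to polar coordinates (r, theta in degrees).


r = sqrt((-4)^2 + (-6)^2) = 7.2111
theta = atan2(-6, -4) = 236.3099 degrees

r = 7.2111, theta = 236.3099 degrees


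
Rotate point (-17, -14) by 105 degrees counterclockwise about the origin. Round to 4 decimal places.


x' = -17*cos(105) - -14*sin(105) = 17.9229
y' = -17*sin(105) + -14*cos(105) = -12.7973

(17.9229, -12.7973)


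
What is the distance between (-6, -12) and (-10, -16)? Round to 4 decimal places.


d = sqrt((-10--6)^2 + (-16--12)^2) = 5.6569

5.6569


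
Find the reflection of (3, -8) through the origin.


Reflection through origin: (x, y) -> (-x, -y)
(3, -8) -> (-3, 8)

(-3, 8)


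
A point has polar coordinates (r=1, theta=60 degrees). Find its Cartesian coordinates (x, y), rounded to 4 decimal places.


x = 1 * cos(60) = 0.5
y = 1 * sin(60) = 0.866

(0.5, 0.866)


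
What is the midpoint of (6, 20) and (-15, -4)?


Midpoint = ((6+-15)/2, (20+-4)/2) = (-4.5, 8)

(-4.5, 8)


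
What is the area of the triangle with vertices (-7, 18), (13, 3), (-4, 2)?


Area = |x1(y2-y3) + x2(y3-y1) + x3(y1-y2)| / 2
= |-7*(3-2) + 13*(2-18) + -4*(18-3)| / 2
= 137.5

137.5


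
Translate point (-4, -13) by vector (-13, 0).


Translation: (x+dx, y+dy) = (-4+-13, -13+0) = (-17, -13)

(-17, -13)


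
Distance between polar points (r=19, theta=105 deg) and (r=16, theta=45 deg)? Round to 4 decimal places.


d = sqrt(r1^2 + r2^2 - 2*r1*r2*cos(t2-t1))
d = sqrt(19^2 + 16^2 - 2*19*16*cos(45-105)) = 17.6918

17.6918


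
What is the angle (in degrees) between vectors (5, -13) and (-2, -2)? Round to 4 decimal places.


dot = 5*-2 + -13*-2 = 16
|u| = 13.9284, |v| = 2.8284
cos(angle) = 0.4061
angle = 66.0375 degrees

66.0375 degrees


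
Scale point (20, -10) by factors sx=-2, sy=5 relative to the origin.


Scaling: (x*sx, y*sy) = (20*-2, -10*5) = (-40, -50)

(-40, -50)


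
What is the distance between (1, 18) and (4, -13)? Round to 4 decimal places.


d = sqrt((4-1)^2 + (-13-18)^2) = 31.1448

31.1448


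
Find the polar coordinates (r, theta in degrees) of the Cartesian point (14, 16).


r = sqrt(14^2 + 16^2) = 21.2603
theta = atan2(16, 14) = 48.8141 degrees

r = 21.2603, theta = 48.8141 degrees


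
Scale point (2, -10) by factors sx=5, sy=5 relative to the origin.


Scaling: (x*sx, y*sy) = (2*5, -10*5) = (10, -50)

(10, -50)


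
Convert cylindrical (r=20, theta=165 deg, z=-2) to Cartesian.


x = 20 * cos(165) = -19.3185
y = 20 * sin(165) = 5.1764
z = -2

(-19.3185, 5.1764, -2)


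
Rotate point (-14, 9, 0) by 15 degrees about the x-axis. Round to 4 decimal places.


x' = -14
y' = 9*cos(15) - 0*sin(15) = 8.6933
z' = 9*sin(15) + 0*cos(15) = 2.3294

(-14, 8.6933, 2.3294)


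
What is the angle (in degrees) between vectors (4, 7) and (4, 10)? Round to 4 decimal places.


dot = 4*4 + 7*10 = 86
|u| = 8.0623, |v| = 10.7703
cos(angle) = 0.9904
angle = 7.9435 degrees

7.9435 degrees


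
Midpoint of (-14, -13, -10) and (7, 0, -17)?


Midpoint = ((-14+7)/2, (-13+0)/2, (-10+-17)/2) = (-3.5, -6.5, -13.5)

(-3.5, -6.5, -13.5)


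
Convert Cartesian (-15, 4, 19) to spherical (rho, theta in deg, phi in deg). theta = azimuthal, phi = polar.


rho = sqrt((-15)^2 + 4^2 + 19^2) = 24.5357
theta = atan2(4, -15) = 165.0686 deg
phi = acos(19/24.5357) = 39.2509 deg

rho = 24.5357, theta = 165.0686 deg, phi = 39.2509 deg


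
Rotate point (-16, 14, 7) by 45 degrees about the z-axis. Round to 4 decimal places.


x' = -16*cos(45) - 14*sin(45) = -21.2132
y' = -16*sin(45) + 14*cos(45) = -1.4142
z' = 7

(-21.2132, -1.4142, 7)


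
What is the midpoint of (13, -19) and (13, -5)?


Midpoint = ((13+13)/2, (-19+-5)/2) = (13, -12)

(13, -12)


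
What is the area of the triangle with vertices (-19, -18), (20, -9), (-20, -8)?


Area = |x1(y2-y3) + x2(y3-y1) + x3(y1-y2)| / 2
= |-19*(-9--8) + 20*(-8--18) + -20*(-18--9)| / 2
= 199.5

199.5


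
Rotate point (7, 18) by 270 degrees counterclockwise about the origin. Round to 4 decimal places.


x' = 7*cos(270) - 18*sin(270) = 18
y' = 7*sin(270) + 18*cos(270) = -7

(18, -7)


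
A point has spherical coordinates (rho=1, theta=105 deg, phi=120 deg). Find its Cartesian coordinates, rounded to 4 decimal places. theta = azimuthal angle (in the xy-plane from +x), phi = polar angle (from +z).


x = 1 * sin(120) * cos(105) = -0.2241
y = 1 * sin(120) * sin(105) = 0.8365
z = 1 * cos(120) = -0.5

(-0.2241, 0.8365, -0.5)


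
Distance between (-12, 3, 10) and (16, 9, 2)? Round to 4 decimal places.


d = sqrt((16--12)^2 + (9-3)^2 + (2-10)^2) = 29.7321

29.7321


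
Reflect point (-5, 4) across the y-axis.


Reflection across y-axis: (x, y) -> (-x, y)
(-5, 4) -> (5, 4)

(5, 4)


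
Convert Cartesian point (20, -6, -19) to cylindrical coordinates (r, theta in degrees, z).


r = sqrt(20^2 + (-6)^2) = 20.8806
theta = atan2(-6, 20) = 343.3008 deg
z = -19

r = 20.8806, theta = 343.3008 deg, z = -19


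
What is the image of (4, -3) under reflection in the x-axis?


Reflection across x-axis: (x, y) -> (x, -y)
(4, -3) -> (4, 3)

(4, 3)


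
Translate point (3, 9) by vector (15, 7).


Translation: (x+dx, y+dy) = (3+15, 9+7) = (18, 16)

(18, 16)


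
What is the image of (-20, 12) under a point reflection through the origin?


Reflection through origin: (x, y) -> (-x, -y)
(-20, 12) -> (20, -12)

(20, -12)


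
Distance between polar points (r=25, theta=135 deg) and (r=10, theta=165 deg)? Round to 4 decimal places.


d = sqrt(r1^2 + r2^2 - 2*r1*r2*cos(t2-t1))
d = sqrt(25^2 + 10^2 - 2*25*10*cos(165-135)) = 17.0876

17.0876


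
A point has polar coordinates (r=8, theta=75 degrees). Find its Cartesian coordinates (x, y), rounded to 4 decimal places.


x = 8 * cos(75) = 2.0706
y = 8 * sin(75) = 7.7274

(2.0706, 7.7274)


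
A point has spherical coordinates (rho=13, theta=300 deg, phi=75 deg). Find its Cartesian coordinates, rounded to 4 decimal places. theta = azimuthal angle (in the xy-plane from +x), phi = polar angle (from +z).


x = 13 * sin(75) * cos(300) = 6.2785
y = 13 * sin(75) * sin(300) = -10.8747
z = 13 * cos(75) = 3.3646

(6.2785, -10.8747, 3.3646)


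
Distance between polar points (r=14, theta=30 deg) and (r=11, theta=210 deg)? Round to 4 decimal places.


d = sqrt(r1^2 + r2^2 - 2*r1*r2*cos(t2-t1))
d = sqrt(14^2 + 11^2 - 2*14*11*cos(210-30)) = 25

25


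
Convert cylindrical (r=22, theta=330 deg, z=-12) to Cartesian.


x = 22 * cos(330) = 19.0526
y = 22 * sin(330) = -11
z = -12

(19.0526, -11, -12)


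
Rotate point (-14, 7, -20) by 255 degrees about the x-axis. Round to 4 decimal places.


x' = -14
y' = 7*cos(255) - -20*sin(255) = -21.1302
z' = 7*sin(255) + -20*cos(255) = -1.5851

(-14, -21.1302, -1.5851)


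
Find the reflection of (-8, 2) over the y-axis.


Reflection across y-axis: (x, y) -> (-x, y)
(-8, 2) -> (8, 2)

(8, 2)


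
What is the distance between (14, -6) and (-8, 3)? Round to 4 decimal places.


d = sqrt((-8-14)^2 + (3--6)^2) = 23.7697

23.7697


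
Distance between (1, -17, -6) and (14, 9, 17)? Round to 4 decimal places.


d = sqrt((14-1)^2 + (9--17)^2 + (17--6)^2) = 37.0675

37.0675


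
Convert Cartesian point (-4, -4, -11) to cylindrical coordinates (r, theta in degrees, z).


r = sqrt((-4)^2 + (-4)^2) = 5.6569
theta = atan2(-4, -4) = 225 deg
z = -11

r = 5.6569, theta = 225 deg, z = -11


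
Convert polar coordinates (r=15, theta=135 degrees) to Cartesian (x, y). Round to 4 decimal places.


x = 15 * cos(135) = -10.6066
y = 15 * sin(135) = 10.6066

(-10.6066, 10.6066)


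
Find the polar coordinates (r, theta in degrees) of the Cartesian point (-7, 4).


r = sqrt((-7)^2 + 4^2) = 8.0623
theta = atan2(4, -7) = 150.2551 degrees

r = 8.0623, theta = 150.2551 degrees


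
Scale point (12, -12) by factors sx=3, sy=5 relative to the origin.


Scaling: (x*sx, y*sy) = (12*3, -12*5) = (36, -60)

(36, -60)


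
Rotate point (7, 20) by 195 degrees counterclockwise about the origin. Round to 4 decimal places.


x' = 7*cos(195) - 20*sin(195) = -1.5851
y' = 7*sin(195) + 20*cos(195) = -21.1302

(-1.5851, -21.1302)


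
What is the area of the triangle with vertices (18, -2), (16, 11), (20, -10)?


Area = |x1(y2-y3) + x2(y3-y1) + x3(y1-y2)| / 2
= |18*(11--10) + 16*(-10--2) + 20*(-2-11)| / 2
= 5

5


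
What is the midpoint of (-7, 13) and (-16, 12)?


Midpoint = ((-7+-16)/2, (13+12)/2) = (-11.5, 12.5)

(-11.5, 12.5)


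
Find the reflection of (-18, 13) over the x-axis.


Reflection across x-axis: (x, y) -> (x, -y)
(-18, 13) -> (-18, -13)

(-18, -13)


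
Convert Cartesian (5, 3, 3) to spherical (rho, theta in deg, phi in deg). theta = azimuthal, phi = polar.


rho = sqrt(5^2 + 3^2 + 3^2) = 6.5574
theta = atan2(3, 5) = 30.9638 deg
phi = acos(3/6.5574) = 62.7744 deg

rho = 6.5574, theta = 30.9638 deg, phi = 62.7744 deg


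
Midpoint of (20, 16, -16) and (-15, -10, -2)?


Midpoint = ((20+-15)/2, (16+-10)/2, (-16+-2)/2) = (2.5, 3, -9)

(2.5, 3, -9)


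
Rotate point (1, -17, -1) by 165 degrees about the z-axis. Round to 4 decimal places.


x' = 1*cos(165) - -17*sin(165) = 3.434
y' = 1*sin(165) + -17*cos(165) = 16.6796
z' = -1

(3.434, 16.6796, -1)


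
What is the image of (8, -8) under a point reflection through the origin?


Reflection through origin: (x, y) -> (-x, -y)
(8, -8) -> (-8, 8)

(-8, 8)


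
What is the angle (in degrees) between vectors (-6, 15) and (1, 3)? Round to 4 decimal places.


dot = -6*1 + 15*3 = 39
|u| = 16.1555, |v| = 3.1623
cos(angle) = 0.7634
angle = 40.2364 degrees

40.2364 degrees


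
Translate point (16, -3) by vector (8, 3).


Translation: (x+dx, y+dy) = (16+8, -3+3) = (24, 0)

(24, 0)


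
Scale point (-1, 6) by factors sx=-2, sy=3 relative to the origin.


Scaling: (x*sx, y*sy) = (-1*-2, 6*3) = (2, 18)

(2, 18)


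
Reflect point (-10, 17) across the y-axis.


Reflection across y-axis: (x, y) -> (-x, y)
(-10, 17) -> (10, 17)

(10, 17)


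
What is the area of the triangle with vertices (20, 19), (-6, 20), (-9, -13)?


Area = |x1(y2-y3) + x2(y3-y1) + x3(y1-y2)| / 2
= |20*(20--13) + -6*(-13-19) + -9*(19-20)| / 2
= 430.5

430.5


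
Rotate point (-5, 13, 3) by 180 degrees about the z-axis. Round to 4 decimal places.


x' = -5*cos(180) - 13*sin(180) = 5
y' = -5*sin(180) + 13*cos(180) = -13
z' = 3

(5, -13, 3)


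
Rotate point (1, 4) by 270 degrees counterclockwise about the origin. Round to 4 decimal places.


x' = 1*cos(270) - 4*sin(270) = 4
y' = 1*sin(270) + 4*cos(270) = -1

(4, -1)


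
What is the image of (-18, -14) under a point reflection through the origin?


Reflection through origin: (x, y) -> (-x, -y)
(-18, -14) -> (18, 14)

(18, 14)


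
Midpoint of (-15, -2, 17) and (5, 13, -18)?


Midpoint = ((-15+5)/2, (-2+13)/2, (17+-18)/2) = (-5, 5.5, -0.5)

(-5, 5.5, -0.5)


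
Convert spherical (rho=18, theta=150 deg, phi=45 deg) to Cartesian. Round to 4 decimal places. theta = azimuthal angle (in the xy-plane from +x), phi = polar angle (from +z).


x = 18 * sin(45) * cos(150) = -11.0227
y = 18 * sin(45) * sin(150) = 6.364
z = 18 * cos(45) = 12.7279

(-11.0227, 6.364, 12.7279)


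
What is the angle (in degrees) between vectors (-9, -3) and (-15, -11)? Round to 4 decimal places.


dot = -9*-15 + -3*-11 = 168
|u| = 9.4868, |v| = 18.6011
cos(angle) = 0.952
angle = 17.8189 degrees

17.8189 degrees


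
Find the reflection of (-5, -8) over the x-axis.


Reflection across x-axis: (x, y) -> (x, -y)
(-5, -8) -> (-5, 8)

(-5, 8)


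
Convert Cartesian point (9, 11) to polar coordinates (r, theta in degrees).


r = sqrt(9^2 + 11^2) = 14.2127
theta = atan2(11, 9) = 50.7106 degrees

r = 14.2127, theta = 50.7106 degrees


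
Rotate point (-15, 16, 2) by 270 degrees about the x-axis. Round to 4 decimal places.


x' = -15
y' = 16*cos(270) - 2*sin(270) = 2
z' = 16*sin(270) + 2*cos(270) = -16

(-15, 2, -16)


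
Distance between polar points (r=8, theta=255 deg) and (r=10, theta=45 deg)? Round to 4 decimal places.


d = sqrt(r1^2 + r2^2 - 2*r1*r2*cos(t2-t1))
d = sqrt(8^2 + 10^2 - 2*8*10*cos(45-255)) = 17.3944

17.3944


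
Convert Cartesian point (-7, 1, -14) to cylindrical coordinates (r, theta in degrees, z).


r = sqrt((-7)^2 + 1^2) = 7.0711
theta = atan2(1, -7) = 171.8699 deg
z = -14

r = 7.0711, theta = 171.8699 deg, z = -14


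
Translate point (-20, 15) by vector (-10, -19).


Translation: (x+dx, y+dy) = (-20+-10, 15+-19) = (-30, -4)

(-30, -4)


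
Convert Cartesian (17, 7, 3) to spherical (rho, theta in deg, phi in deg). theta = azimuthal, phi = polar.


rho = sqrt(17^2 + 7^2 + 3^2) = 18.6279
theta = atan2(7, 17) = 22.3801 deg
phi = acos(3/18.6279) = 80.7322 deg

rho = 18.6279, theta = 22.3801 deg, phi = 80.7322 deg


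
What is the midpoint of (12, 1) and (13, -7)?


Midpoint = ((12+13)/2, (1+-7)/2) = (12.5, -3)

(12.5, -3)


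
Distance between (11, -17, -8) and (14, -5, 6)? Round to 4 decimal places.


d = sqrt((14-11)^2 + (-5--17)^2 + (6--8)^2) = 18.6815

18.6815


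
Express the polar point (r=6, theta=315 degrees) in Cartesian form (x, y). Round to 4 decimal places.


x = 6 * cos(315) = 4.2426
y = 6 * sin(315) = -4.2426

(4.2426, -4.2426)


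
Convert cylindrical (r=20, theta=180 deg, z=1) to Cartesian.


x = 20 * cos(180) = -20
y = 20 * sin(180) = 0
z = 1

(-20, 0, 1)


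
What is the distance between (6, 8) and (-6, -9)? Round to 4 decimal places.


d = sqrt((-6-6)^2 + (-9-8)^2) = 20.8087

20.8087


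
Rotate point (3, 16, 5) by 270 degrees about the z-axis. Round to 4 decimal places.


x' = 3*cos(270) - 16*sin(270) = 16
y' = 3*sin(270) + 16*cos(270) = -3
z' = 5

(16, -3, 5)


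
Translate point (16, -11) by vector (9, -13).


Translation: (x+dx, y+dy) = (16+9, -11+-13) = (25, -24)

(25, -24)


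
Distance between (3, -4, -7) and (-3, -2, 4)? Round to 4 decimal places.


d = sqrt((-3-3)^2 + (-2--4)^2 + (4--7)^2) = 12.6886

12.6886


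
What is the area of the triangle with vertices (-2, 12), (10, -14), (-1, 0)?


Area = |x1(y2-y3) + x2(y3-y1) + x3(y1-y2)| / 2
= |-2*(-14-0) + 10*(0-12) + -1*(12--14)| / 2
= 59

59


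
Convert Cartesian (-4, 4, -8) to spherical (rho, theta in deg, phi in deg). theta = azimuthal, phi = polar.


rho = sqrt((-4)^2 + 4^2 + (-8)^2) = 9.798
theta = atan2(4, -4) = 135 deg
phi = acos(-8/9.798) = 144.7356 deg

rho = 9.798, theta = 135 deg, phi = 144.7356 deg


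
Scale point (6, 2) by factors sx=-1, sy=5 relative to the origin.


Scaling: (x*sx, y*sy) = (6*-1, 2*5) = (-6, 10)

(-6, 10)


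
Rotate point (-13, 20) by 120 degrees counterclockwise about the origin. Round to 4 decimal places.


x' = -13*cos(120) - 20*sin(120) = -10.8205
y' = -13*sin(120) + 20*cos(120) = -21.2583

(-10.8205, -21.2583)


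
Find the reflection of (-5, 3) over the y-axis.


Reflection across y-axis: (x, y) -> (-x, y)
(-5, 3) -> (5, 3)

(5, 3)


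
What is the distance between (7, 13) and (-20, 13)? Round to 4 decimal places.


d = sqrt((-20-7)^2 + (13-13)^2) = 27

27


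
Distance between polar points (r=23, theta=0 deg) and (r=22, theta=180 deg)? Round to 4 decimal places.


d = sqrt(r1^2 + r2^2 - 2*r1*r2*cos(t2-t1))
d = sqrt(23^2 + 22^2 - 2*23*22*cos(180-0)) = 45

45


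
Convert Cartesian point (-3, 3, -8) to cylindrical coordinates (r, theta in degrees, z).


r = sqrt((-3)^2 + 3^2) = 4.2426
theta = atan2(3, -3) = 135 deg
z = -8

r = 4.2426, theta = 135 deg, z = -8


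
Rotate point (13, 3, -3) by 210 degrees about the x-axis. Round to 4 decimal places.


x' = 13
y' = 3*cos(210) - -3*sin(210) = -4.0981
z' = 3*sin(210) + -3*cos(210) = 1.0981

(13, -4.0981, 1.0981)


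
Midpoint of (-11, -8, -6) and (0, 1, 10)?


Midpoint = ((-11+0)/2, (-8+1)/2, (-6+10)/2) = (-5.5, -3.5, 2)

(-5.5, -3.5, 2)


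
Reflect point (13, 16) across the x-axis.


Reflection across x-axis: (x, y) -> (x, -y)
(13, 16) -> (13, -16)

(13, -16)


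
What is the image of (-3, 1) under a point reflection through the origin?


Reflection through origin: (x, y) -> (-x, -y)
(-3, 1) -> (3, -1)

(3, -1)


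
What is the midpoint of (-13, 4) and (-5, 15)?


Midpoint = ((-13+-5)/2, (4+15)/2) = (-9, 9.5)

(-9, 9.5)


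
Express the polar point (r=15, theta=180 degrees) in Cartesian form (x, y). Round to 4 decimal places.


x = 15 * cos(180) = -15
y = 15 * sin(180) = 0

(-15, 0)


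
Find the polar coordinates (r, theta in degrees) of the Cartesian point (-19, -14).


r = sqrt((-19)^2 + (-14)^2) = 23.6008
theta = atan2(-14, -19) = 216.3844 degrees

r = 23.6008, theta = 216.3844 degrees


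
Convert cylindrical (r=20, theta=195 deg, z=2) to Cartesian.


x = 20 * cos(195) = -19.3185
y = 20 * sin(195) = -5.1764
z = 2

(-19.3185, -5.1764, 2)


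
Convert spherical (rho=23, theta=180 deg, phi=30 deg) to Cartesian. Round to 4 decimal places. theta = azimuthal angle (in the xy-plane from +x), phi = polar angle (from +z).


x = 23 * sin(30) * cos(180) = -11.5
y = 23 * sin(30) * sin(180) = 0
z = 23 * cos(30) = 19.9186

(-11.5, 0, 19.9186)


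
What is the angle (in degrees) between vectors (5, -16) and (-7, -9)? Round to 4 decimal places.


dot = 5*-7 + -16*-9 = 109
|u| = 16.7631, |v| = 11.4018
cos(angle) = 0.5703
angle = 55.229 degrees

55.229 degrees


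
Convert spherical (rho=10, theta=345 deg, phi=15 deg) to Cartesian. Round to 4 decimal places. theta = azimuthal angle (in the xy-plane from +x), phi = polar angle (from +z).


x = 10 * sin(15) * cos(345) = 2.5
y = 10 * sin(15) * sin(345) = -0.6699
z = 10 * cos(15) = 9.6593

(2.5, -0.6699, 9.6593)


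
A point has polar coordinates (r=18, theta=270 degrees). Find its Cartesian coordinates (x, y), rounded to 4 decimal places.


x = 18 * cos(270) = 0
y = 18 * sin(270) = -18

(0, -18)


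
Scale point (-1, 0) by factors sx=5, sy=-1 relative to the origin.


Scaling: (x*sx, y*sy) = (-1*5, 0*-1) = (-5, 0)

(-5, 0)


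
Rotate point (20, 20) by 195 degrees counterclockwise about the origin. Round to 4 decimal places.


x' = 20*cos(195) - 20*sin(195) = -14.1421
y' = 20*sin(195) + 20*cos(195) = -24.4949

(-14.1421, -24.4949)


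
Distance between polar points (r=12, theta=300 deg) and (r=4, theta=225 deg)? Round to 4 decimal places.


d = sqrt(r1^2 + r2^2 - 2*r1*r2*cos(t2-t1))
d = sqrt(12^2 + 4^2 - 2*12*4*cos(225-300)) = 11.6255

11.6255


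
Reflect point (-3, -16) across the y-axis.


Reflection across y-axis: (x, y) -> (-x, y)
(-3, -16) -> (3, -16)

(3, -16)


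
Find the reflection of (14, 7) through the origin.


Reflection through origin: (x, y) -> (-x, -y)
(14, 7) -> (-14, -7)

(-14, -7)


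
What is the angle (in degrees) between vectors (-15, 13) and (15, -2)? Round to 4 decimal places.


dot = -15*15 + 13*-2 = -251
|u| = 19.8494, |v| = 15.1327
cos(angle) = -0.8356
angle = 146.6803 degrees

146.6803 degrees


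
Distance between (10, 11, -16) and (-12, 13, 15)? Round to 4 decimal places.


d = sqrt((-12-10)^2 + (13-11)^2 + (15--16)^2) = 38.0657

38.0657


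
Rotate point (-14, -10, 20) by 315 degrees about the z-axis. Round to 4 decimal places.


x' = -14*cos(315) - -10*sin(315) = -16.9706
y' = -14*sin(315) + -10*cos(315) = 2.8284
z' = 20

(-16.9706, 2.8284, 20)


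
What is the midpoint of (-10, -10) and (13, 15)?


Midpoint = ((-10+13)/2, (-10+15)/2) = (1.5, 2.5)

(1.5, 2.5)


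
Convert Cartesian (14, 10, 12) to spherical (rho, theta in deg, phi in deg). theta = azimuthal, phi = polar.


rho = sqrt(14^2 + 10^2 + 12^2) = 20.9762
theta = atan2(10, 14) = 35.5377 deg
phi = acos(12/20.9762) = 55.1048 deg

rho = 20.9762, theta = 35.5377 deg, phi = 55.1048 deg


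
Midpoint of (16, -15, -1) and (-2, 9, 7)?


Midpoint = ((16+-2)/2, (-15+9)/2, (-1+7)/2) = (7, -3, 3)

(7, -3, 3)


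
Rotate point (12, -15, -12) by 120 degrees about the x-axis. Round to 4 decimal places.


x' = 12
y' = -15*cos(120) - -12*sin(120) = 17.8923
z' = -15*sin(120) + -12*cos(120) = -6.9904

(12, 17.8923, -6.9904)


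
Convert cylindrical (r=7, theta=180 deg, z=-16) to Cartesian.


x = 7 * cos(180) = -7
y = 7 * sin(180) = 0
z = -16

(-7, 0, -16)


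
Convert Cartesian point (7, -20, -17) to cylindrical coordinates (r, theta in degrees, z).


r = sqrt(7^2 + (-20)^2) = 21.1896
theta = atan2(-20, 7) = 289.29 deg
z = -17

r = 21.1896, theta = 289.29 deg, z = -17


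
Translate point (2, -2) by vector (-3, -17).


Translation: (x+dx, y+dy) = (2+-3, -2+-17) = (-1, -19)

(-1, -19)


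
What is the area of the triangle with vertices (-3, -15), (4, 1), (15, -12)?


Area = |x1(y2-y3) + x2(y3-y1) + x3(y1-y2)| / 2
= |-3*(1--12) + 4*(-12--15) + 15*(-15-1)| / 2
= 133.5

133.5


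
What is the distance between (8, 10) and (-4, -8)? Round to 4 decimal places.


d = sqrt((-4-8)^2 + (-8-10)^2) = 21.6333

21.6333


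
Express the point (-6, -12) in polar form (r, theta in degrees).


r = sqrt((-6)^2 + (-12)^2) = 13.4164
theta = atan2(-12, -6) = 243.4349 degrees

r = 13.4164, theta = 243.4349 degrees


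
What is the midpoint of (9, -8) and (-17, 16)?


Midpoint = ((9+-17)/2, (-8+16)/2) = (-4, 4)

(-4, 4)


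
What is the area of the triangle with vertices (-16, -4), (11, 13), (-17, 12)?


Area = |x1(y2-y3) + x2(y3-y1) + x3(y1-y2)| / 2
= |-16*(13-12) + 11*(12--4) + -17*(-4-13)| / 2
= 224.5

224.5


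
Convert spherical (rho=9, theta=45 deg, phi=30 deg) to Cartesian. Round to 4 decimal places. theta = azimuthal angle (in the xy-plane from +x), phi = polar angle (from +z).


x = 9 * sin(30) * cos(45) = 3.182
y = 9 * sin(30) * sin(45) = 3.182
z = 9 * cos(30) = 7.7942

(3.182, 3.182, 7.7942)


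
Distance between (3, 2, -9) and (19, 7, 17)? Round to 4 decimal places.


d = sqrt((19-3)^2 + (7-2)^2 + (17--9)^2) = 30.9354

30.9354


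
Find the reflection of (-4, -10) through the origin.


Reflection through origin: (x, y) -> (-x, -y)
(-4, -10) -> (4, 10)

(4, 10)


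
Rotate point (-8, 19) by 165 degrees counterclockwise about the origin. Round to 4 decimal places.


x' = -8*cos(165) - 19*sin(165) = 2.8098
y' = -8*sin(165) + 19*cos(165) = -20.4231

(2.8098, -20.4231)


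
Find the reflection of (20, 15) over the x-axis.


Reflection across x-axis: (x, y) -> (x, -y)
(20, 15) -> (20, -15)

(20, -15)


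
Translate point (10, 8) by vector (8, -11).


Translation: (x+dx, y+dy) = (10+8, 8+-11) = (18, -3)

(18, -3)


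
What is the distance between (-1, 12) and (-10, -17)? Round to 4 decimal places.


d = sqrt((-10--1)^2 + (-17-12)^2) = 30.3645

30.3645
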